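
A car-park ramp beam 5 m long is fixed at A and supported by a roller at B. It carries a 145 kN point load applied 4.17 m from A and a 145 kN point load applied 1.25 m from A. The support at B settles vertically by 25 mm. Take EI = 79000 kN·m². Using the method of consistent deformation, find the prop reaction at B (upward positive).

R_B = 74.29 kN

Release the roller at B. Primary structure: cantilever fixed at A.
Primary-structure tip deflection at B by superposition:
  point load 145 at a = 4.17: Pa²(3L − a)/(6EI) = 4551/EI
  point load 145 at a = 1.25: Pa²(3L − a)/(6EI) = 519.2/EI
  δ_0 = 5070/EI
Tip deflection under a unit load at B: L³/(3EI) = 41.67/EI.
With EI = 79000 kN·m²: δ_0 = 0.064181 m and δ_{BB} = 0.000527 m/kN.
Compatibility — the beam at B must follow the support down by 0.025 m: δ_0 − R_B·δ_{BB} = 0.025, so R_B = (0.064181 − 0.025)/0.000527 = 74.29 kN.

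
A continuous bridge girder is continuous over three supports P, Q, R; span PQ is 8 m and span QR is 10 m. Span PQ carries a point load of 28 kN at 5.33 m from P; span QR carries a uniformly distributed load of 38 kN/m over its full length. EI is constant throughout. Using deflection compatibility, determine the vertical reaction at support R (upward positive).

R_R = 161.8 kN

Release continuity at Q by inserting a hinge; the redundant is the internal moment M_Q. The primary structure is two simply-supported spans PQ and QR.
Rotations at Q on the released spans (each span's end-slope, ×1/EI):
  span PQ: point load 28 at a = 5.33: Pab(L + a)/(6LEI) = 110.7/EI
  span QR: UDL 38: wL³/(24EI) = 1583/EI
  relative rotation θ_0 = (110.7 + 1583)/EI = 1694/EI
A unit hogging moment at Q produces rotation L₁/(3EI) + L₂/(3EI) = 6/EI.
Compatibility: M_Q·(L₁+L₂)/(3EI) = θ_0, giving M_Q = 282.3 kN·m (hogging).
Span QR, ΣM about R: R_Q^{QR}·10 = 1900 + 282.3, so R_Q^{QR} = 218.2 kN and R_R = 380 − 218.2 = 161.8 kN.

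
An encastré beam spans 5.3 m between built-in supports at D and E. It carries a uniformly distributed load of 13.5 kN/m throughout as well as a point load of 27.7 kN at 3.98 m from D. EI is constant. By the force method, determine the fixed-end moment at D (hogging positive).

M_D = 38.44 kN·m

Take the two fixed-end moments M_D, M_E as redundants; the released structure is the simple span DE.
End rotations of the released simple span under the applied load (×1/EI):
  at D: UDL 13.5: wL³/(24EI) = 83.74/EI
  at E: UDL 13.5: wL³/(24EI) = 83.74/EI
  at D: point load 27.7 at a = 3.98: Pab(L + b)/(6LEI) = 30.29/EI
  at E: point load 27.7 at a = 3.98: Pab(L + a)/(6LEI) = 42.47/EI
  θ_D0 = 114/EI,  θ_E0 = 126.2/EI
Flexibility coefficients: a unit moment at one end gives L/(3EI) there and L/(6EI) at the far end, so f₁₁ = f₂₂ = 1.767/EI and f₁₂ = f₂₁ = 0.8833/EI.
Compatibility — zero rotation at each built-in end:
  1.767 M_D + 0.8833 M_E = 114
  0.8833 M_D + 1.767 M_E = 126.2
Solving the pair gives M_D = 38.44 kN·m and M_E = 52.22 kN·m (hogging).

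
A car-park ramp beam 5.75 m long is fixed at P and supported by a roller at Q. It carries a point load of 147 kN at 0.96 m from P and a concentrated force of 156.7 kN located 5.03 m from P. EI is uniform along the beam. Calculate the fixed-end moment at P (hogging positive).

M_P = 163.3 kN·m

Take the reaction at Q as the redundant and release it; the primary structure is a cantilever fixed at P.
Downward deflection at the released point Q due to the loads:
  point load 147 at a = 0.96: Pa²(3L − a)/(6EI) = 367.8/EI
  point load 156.7 at a = 5.03: Pa²(3L − a)/(6EI) = 8075/EI
  δ_0 = 8442/EI
Tip deflection under a unit load at Q: L³/(3EI) = 63.37/EI.
The prop prevents deflection at Q: R_Q = δ_0/δ_{QQ} = 8442/63.37 = 133.2 kN.
Moment equilibrium about P: M_P = Σ(load moments about P) − R_Q·L = 929.3 − 133.2×5.75 = 163.3 kN·m.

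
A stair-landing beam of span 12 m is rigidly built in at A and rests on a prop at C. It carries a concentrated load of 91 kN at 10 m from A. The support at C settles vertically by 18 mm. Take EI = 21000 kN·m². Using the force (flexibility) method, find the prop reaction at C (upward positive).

Remove the prop at C; the released (primary) structure is a cantilever built in at A.
Downward deflection at the released point C due to the loads:
  point load 91 at a = 10: Pa²(3L − a)/(6EI) = 39433/EI
Tip deflection under a unit load at C: L³/(3EI) = 576/EI.
With EI = 21000 kN·m²: δ_0 = 1.8778 m and δ_{CC} = 0.027429 m/kN.
Compatibility — the beam at C must follow the support down by 0.018 m: δ_0 − R_C·δ_{CC} = 0.018, so R_C = (1.8778 − 0.018)/0.027429 = 67.8 kN.

R_C = 67.8 kN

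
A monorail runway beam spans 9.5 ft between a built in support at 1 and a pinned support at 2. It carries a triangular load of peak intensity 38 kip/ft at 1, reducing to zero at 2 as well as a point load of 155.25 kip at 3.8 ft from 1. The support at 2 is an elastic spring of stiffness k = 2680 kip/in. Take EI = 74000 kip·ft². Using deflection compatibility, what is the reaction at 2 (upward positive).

Remove the prop at 2; the released (primary) structure is a cantilever built in at 1.
Deflection at 2 on the released cantilever, summing each load's contribution:
  triangular load, peak 38 at the fixed end: w₀L⁴/(30EI) = 10317/EI
  point load 155.25 at a = 3.8: Pa²(3L − a)/(6EI) = 9229/EI
  δ_0 = 19546/EI
Flexibility coefficient — unit upward force at 2: δ_{22} = L³/(3EI) = 285.8/EI.
With EI = 74000 kip·ft²: δ_0 = 0.26413 ft and δ_{22} = 0.003862 ft/kip.
Compatibility — the spring shortens by R_2/k under the reaction it provides: δ_0 − R_2·δ_{22} = R_2/k. With 1/k = 1/(2680×12) ft/kip = 0.000031 ft/kip, R_2 = δ_0 / (δ_{22} + 1/k) = 0.26413 / (0.003862 + 0.000031) = 67.85 kip.

R_2 = 67.85 kip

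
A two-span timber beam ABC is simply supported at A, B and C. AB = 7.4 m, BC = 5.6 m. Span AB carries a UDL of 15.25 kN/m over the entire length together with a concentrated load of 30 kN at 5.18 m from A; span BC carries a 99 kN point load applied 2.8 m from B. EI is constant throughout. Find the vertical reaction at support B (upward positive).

R_B = 166.7 kN

Insert a hinge at B; M_B is the redundant, and each span becomes simply supported.
Rotations at B on the released spans (each span's end-slope, ×1/EI):
  span AB: UDL 15.25: wL³/(24EI) = 257.5/EI
  span AB: point load 30 at a = 5.18: Pab(L + a)/(6LEI) = 97.75/EI
  span BC: point load 99 at a = 2.8: Pab(L + b)/(6LEI) = 194/EI
  relative rotation θ_0 = (355.2 + 194)/EI = 549.3/EI
A unit hogging moment at B produces rotation L₁/(3EI) + L₂/(3EI) = 4.333/EI.
Compatibility: M_B·(L₁+L₂)/(3EI) = θ_0, giving M_B = 126.8 kN·m (hogging).
Span AB, ΣM about A with M_B applied at B: R_B^{AB}·7.4 = 572.9 + 126.8, so R_B^{AB} = 94.55 kN and R_A = 142.8 − 94.55 = 48.3 kN.
Span BC, ΣM about C: R_B^{BC}·5.6 = 277.2 + 126.8, so R_B^{BC} = 72.13 kN and R_C = 99 − 72.13 = 26.87 kN.
R_B = 94.55 + 72.13 = 166.7 kN.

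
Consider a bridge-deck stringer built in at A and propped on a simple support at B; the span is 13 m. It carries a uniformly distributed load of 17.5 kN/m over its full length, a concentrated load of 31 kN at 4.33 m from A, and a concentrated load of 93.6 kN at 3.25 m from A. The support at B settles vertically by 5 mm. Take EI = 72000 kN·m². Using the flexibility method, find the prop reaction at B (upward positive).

R_B = 97.45 kN

Take the reaction at B as the redundant and release it; the primary structure is a cantilever fixed at A.
Deflection at B on the released cantilever, summing each load's contribution:
  UDL 17.5: wL⁴/(8EI) = 62477/EI
  point load 31 at a = 4.33: Pa²(3L − a)/(6EI) = 3358/EI
  point load 93.6 at a = 3.25: Pa²(3L − a)/(6EI) = 5891/EI
  δ_0 = 71726/EI
Flexibility coefficient — unit upward force at B: δ_{BB} = L³/(3EI) = 732.3/EI.
With EI = 72000 kN·m²: δ_0 = 0.9962 m and δ_{BB} = 0.010171 m/kN.
Compatibility — the beam at B must follow the support down by 0.005 m: δ_0 − R_B·δ_{BB} = 0.005, so R_B = (0.9962 − 0.005)/0.010171 = 97.45 kN.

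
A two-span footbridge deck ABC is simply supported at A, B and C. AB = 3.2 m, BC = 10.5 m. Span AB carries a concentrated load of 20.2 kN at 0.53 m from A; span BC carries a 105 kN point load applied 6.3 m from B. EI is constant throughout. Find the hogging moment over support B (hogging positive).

Insert a hinge at B; M_B is the redundant, and each span becomes simply supported.
End slopes at the hinge B, treating each span as simply supported:
  span AB: point load 20.2 at a = 0.53: Pab(L + a)/(6LEI) = 5.553/EI
  span BC: point load 105 at a = 6.3: Pab(L + b)/(6LEI) = 648.3/EI
  relative rotation θ_0 = (5.553 + 648.3)/EI = 653.8/EI
A unit hogging moment at B produces rotation L₁/(3EI) + L₂/(3EI) = 4.567/EI.
Slope continuity at B: θ_0 = M_B·4.567/EI, so M_B = 653.8/4.567 = 143.2 kN·m (hogging).

M_B = 143.2 kN·m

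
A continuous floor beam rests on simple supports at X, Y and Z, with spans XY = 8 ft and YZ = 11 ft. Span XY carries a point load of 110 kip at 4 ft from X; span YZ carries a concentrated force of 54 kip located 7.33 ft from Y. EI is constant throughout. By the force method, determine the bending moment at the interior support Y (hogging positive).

M_Y = 120.5 kip·ft

Take M_Y as the redundant. Released structure: two simple spans XY and YZ with a hinge at Y.
End slopes at the hinge Y, treating each span as simply supported:
  span XY: point load 110 at a = 4: Pab(L + a)/(6LEI) = 440/EI
  span YZ: point load 54 at a = 7.33: Pab(L + b)/(6LEI) = 322.9/EI
  relative rotation θ_0 = (440 + 322.9)/EI = 762.9/EI
A unit hogging moment at Y produces rotation L₁/(3EI) + L₂/(3EI) = 6.333/EI.
Slope continuity at Y: θ_0 = M_Y·6.333/EI, so M_Y = 762.9/6.333 = 120.5 kip·ft (hogging).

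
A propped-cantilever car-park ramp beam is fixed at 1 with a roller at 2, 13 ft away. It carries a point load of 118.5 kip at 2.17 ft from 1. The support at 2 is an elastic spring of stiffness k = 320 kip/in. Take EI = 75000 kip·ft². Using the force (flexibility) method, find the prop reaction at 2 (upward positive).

R_2 = 4.556 kip

Release the roller at 2. Primary structure: cantilever fixed at 1.
Downward deflection at the released point 2 due to the loads:
  point load 118.5 at a = 2.17: Pa²(3L − a)/(6EI) = 3425/EI
Tip deflection under a unit load at 2: L³/(3EI) = 732.3/EI.
With EI = 75000 kip·ft²: δ_0 = 0.04567 ft and δ_{22} = 0.009764 ft/kip.
Compatibility — the spring shortens by R_2/k under the reaction it provides: δ_0 − R_2·δ_{22} = R_2/k. With 1/k = 1/(320×12) ft/kip = 0.00026 ft/kip, R_2 = δ_0 / (δ_{22} + 1/k) = 0.04567 / (0.009764 + 0.00026) = 4.556 kip.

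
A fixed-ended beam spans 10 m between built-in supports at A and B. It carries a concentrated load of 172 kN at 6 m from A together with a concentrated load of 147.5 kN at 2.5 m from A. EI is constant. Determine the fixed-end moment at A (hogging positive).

Take the two fixed-end moments M_A, M_B as redundants; the released structure is the simple span AB.
End rotations of the released simple span under the applied load (×1/EI):
  at A: point load 172 at a = 6: Pab(L + b)/(6LEI) = 963.2/EI
  at B: point load 172 at a = 6: Pab(L + a)/(6LEI) = 1101/EI
  at A: point load 147.5 at a = 2.5: Pab(L + b)/(6LEI) = 806.6/EI
  at B: point load 147.5 at a = 2.5: Pab(L + a)/(6LEI) = 576.2/EI
  θ_A0 = 1770/EI,  θ_B0 = 1677/EI
Flexibility coefficients: a unit moment at one end gives L/(3EI) there and L/(6EI) at the far end, so f₁₁ = f₂₂ = 3.333/EI and f₁₂ = f₂₁ = 1.667/EI.
Compatibility — zero rotation at each built-in end:
  3.333 M_A + 1.667 M_B = 1770
  1.667 M_A + 3.333 M_B = 1677
Solving the pair gives M_A = 372.5 kN·m and M_B = 316.8 kN·m (hogging).

M_A = 372.5 kN·m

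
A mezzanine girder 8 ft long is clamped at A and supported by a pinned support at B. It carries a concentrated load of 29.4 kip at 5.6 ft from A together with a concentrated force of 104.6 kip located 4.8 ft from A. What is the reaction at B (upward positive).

Take the reaction at B as the redundant and release it; the primary structure is a cantilever fixed at A.
Downward deflection at the released point B due to the loads:
  point load 29.4 at a = 5.6: Pa²(3L − a)/(6EI) = 2827/EI
  point load 104.6 at a = 4.8: Pa²(3L − a)/(6EI) = 7712/EI
  δ_0 = 10539/EI
Tip deflection under a unit load at B: L³/(3EI) = 170.7/EI.
The prop prevents deflection at B: R_B = δ_0/δ_{BB} = 10539/170.7 = 61.75 kip.

R_B = 61.75 kip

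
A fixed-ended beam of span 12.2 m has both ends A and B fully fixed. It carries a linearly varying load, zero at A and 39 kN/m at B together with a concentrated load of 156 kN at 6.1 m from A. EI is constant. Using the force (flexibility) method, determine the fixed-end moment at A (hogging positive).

M_A = 431.4 kN·m

Take the two fixed-end moments M_A, M_B as redundants; the released structure is the simple span AB.
On the primary (simply-supported) span, the end slopes from the loading are:
  at A: triangular load, peak 39: 7w₀L³/(360EI) = 1377/EI
  at B: triangular load, peak 39: w₀L³/(45EI) = 1574/EI
  at A: point load 156 at a = 6.1: Pab(L + b)/(6LEI) = 1451/EI
  at B: point load 156 at a = 6.1: Pab(L + a)/(6LEI) = 1451/EI
  θ_A0 = 2828/EI,  θ_B0 = 3025/EI
Flexibility coefficients: a unit moment at one end gives L/(3EI) there and L/(6EI) at the far end, so f₁₁ = f₂₂ = 4.067/EI and f₁₂ = f₂₁ = 2.033/EI.
Compatibility — zero rotation at each built-in end:
  4.067 M_A + 2.033 M_B = 2828
  2.033 M_A + 4.067 M_B = 3025
Solving the pair gives M_A = 431.4 kN·m and M_B = 528.1 kN·m (hogging).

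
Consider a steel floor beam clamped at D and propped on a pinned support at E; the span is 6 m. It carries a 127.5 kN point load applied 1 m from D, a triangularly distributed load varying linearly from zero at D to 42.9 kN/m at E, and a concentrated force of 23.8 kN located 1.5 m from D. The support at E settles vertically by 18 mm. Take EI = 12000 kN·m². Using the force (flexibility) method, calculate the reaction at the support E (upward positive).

Choose R_E as the redundant. The primary structure is the cantilever fixed at D.
Primary-structure tip deflection at E by superposition:
  point load 127.5 at a = 1: Pa²(3L − a)/(6EI) = 361.2/EI
  triangular load, peak 42.9 at the free end: 11w₀L⁴/(120EI) = 5097/EI
  point load 23.8 at a = 1.5: Pa²(3L − a)/(6EI) = 147.3/EI
  δ_0 = 5605/EI
Tip deflection under a unit load at E: L³/(3EI) = 72/EI.
With EI = 12000 kN·m²: δ_0 = 0.46709 m and δ_{EE} = 0.006 m/kN.
Compatibility — the beam at E must follow the support down by 0.018 m: δ_0 − R_E·δ_{EE} = 0.018, so R_E = (0.46709 − 0.018)/0.006 = 74.85 kN.

R_E = 74.85 kN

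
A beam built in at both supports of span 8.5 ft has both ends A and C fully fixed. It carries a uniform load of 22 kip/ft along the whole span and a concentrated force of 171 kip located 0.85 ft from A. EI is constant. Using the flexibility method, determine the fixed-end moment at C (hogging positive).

Take the two fixed-end moments M_A, M_C as redundants; the released structure is the simple span AC.
End rotations of the released simple span under the applied load (×1/EI):
  at A: UDL 22: wL³/(24EI) = 562.9/EI
  at C: UDL 22: wL³/(24EI) = 562.9/EI
  at A: point load 171 at a = 0.85: Pab(L + b)/(6LEI) = 352.1/EI
  at C: point load 171 at a = 0.85: Pab(L + a)/(6LEI) = 203.9/EI
  θ_A0 = 915.1/EI,  θ_C0 = 766.8/EI
Flexibility coefficients: a unit moment at one end gives L/(3EI) there and L/(6EI) at the far end, so f₁₁ = f₂₂ = 2.833/EI and f₁₂ = f₂₁ = 1.417/EI.
Compatibility — zero rotation at each built-in end:
  2.833 M_A + 1.417 M_C = 915.1
  1.417 M_A + 2.833 M_C = 766.8
Solving the pair gives M_A = 250.2 kip·ft and M_C = 145.5 kip·ft (hogging).

M_C = 145.5 kip·ft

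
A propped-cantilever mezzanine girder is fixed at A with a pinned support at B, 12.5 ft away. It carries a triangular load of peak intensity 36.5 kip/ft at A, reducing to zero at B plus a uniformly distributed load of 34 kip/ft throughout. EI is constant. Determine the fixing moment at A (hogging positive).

M_A = 1044 kip·ft

Release the roller at B. Primary structure: cantilever fixed at A.
Downward deflection at the released point B due to the loads:
  triangular load, peak 36.5 at the fixed end: w₀L⁴/(30EI) = 29704/EI
  UDL 34: wL⁴/(8EI) = 103760/EI
  δ_0 = 133464/EI
Flexibility coefficient — unit upward force at B: δ_{BB} = L³/(3EI) = 651/EI.
The prop prevents deflection at B: R_B = δ_0/δ_{BB} = 133464/651 = 205 kip.
Moment equilibrium about A: M_A = Σ(load moments about A) − R_B·L = 3607 − 205×12.5 = 1044 kip·ft.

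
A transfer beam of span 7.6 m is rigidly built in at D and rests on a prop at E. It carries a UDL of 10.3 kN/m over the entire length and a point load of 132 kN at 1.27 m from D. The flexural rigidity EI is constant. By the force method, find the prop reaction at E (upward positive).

Take the reaction at E as the redundant and release it; the primary structure is a cantilever fixed at D.
Deflection at E on the released cantilever, summing each load's contribution:
  UDL 10.3: wL⁴/(8EI) = 4295/EI
  point load 132 at a = 1.27: Pa²(3L − a)/(6EI) = 764/EI
  δ_0 = 5059/EI
Tip deflection under a unit load at E: L³/(3EI) = 146.3/EI.
The prop prevents deflection at E: R_E = δ_0/δ_{EE} = 5059/146.3 = 34.58 kN.

R_E = 34.58 kN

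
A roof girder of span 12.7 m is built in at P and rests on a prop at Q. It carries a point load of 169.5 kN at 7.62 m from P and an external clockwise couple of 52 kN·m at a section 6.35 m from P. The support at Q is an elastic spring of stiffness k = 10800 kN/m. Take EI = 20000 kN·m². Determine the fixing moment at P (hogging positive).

Take the reaction at Q as the redundant and release it; the primary structure is a cantilever fixed at P.
Primary-structure tip deflection at Q by superposition:
  point load 169.5 at a = 7.62: Pa²(3L − a)/(6EI) = 49997/EI
  clockwise couple 52 at a = 6.35: M₀a(2L − a)/(2EI) = 3145/EI
  δ_0 = 53142/EI
Flexibility coefficient — unit upward force at Q: δ_{QQ} = L³/(3EI) = 682.8/EI.
With EI = 20000 kN·m²: δ_0 = 2.6571 m and δ_{QQ} = 0.03414 m/kN.
Compatibility — the spring shortens by R_Q/k under the reaction it provides: δ_0 − R_Q·δ_{QQ} = R_Q/k. With 1/k = 0.000093 m/kN, R_Q = δ_0 / (δ_{QQ} + 1/k) = 2.6571 / (0.03414 + 0.000093) = 77.62 kN.
Moment equilibrium about P: M_P = Σ(load moments about P) − R_Q·L = 1344 − 77.62×12.7 = 357.8 kN·m.

M_P = 357.8 kN·m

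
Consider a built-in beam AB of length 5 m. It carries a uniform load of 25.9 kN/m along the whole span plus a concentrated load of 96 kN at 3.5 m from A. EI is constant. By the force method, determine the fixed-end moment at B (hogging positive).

Take the two fixed-end moments M_A, M_B as redundants; the released structure is the simple span AB.
Simple-span end rotations at A and B under the given loads:
  at A: UDL 25.9: wL³/(24EI) = 134.9/EI
  at B: UDL 25.9: wL³/(24EI) = 134.9/EI
  at A: point load 96 at a = 3.5: Pab(L + b)/(6LEI) = 109.2/EI
  at B: point load 96 at a = 3.5: Pab(L + a)/(6LEI) = 142.8/EI
  θ_A0 = 244.1/EI,  θ_B0 = 277.7/EI
Flexibility coefficients: a unit moment at one end gives L/(3EI) there and L/(6EI) at the far end, so f₁₁ = f₂₂ = 1.667/EI and f₁₂ = f₂₁ = 0.8333/EI.
Compatibility — zero rotation at each built-in end:
  1.667 M_A + 0.8333 M_B = 244.1
  0.8333 M_A + 1.667 M_B = 277.7
Solving the pair gives M_A = 84.2 kN·m and M_B = 124.5 kN·m (hogging).

M_B = 124.5 kN·m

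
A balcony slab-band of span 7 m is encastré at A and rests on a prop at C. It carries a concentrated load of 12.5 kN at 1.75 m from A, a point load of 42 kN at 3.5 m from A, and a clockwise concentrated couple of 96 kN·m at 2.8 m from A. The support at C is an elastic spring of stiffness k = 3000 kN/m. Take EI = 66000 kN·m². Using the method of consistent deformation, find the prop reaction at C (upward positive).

Remove the prop at C; the released (primary) structure is a cantilever built in at A.
Downward deflection at the released point C due to the loads:
  point load 12.5 at a = 1.75: Pa²(3L − a)/(6EI) = 122.8/EI
  point load 42 at a = 3.5: Pa²(3L − a)/(6EI) = 1501/EI
  clockwise couple 96 at a = 2.8: M₀a(2L − a)/(2EI) = 1505/EI
  δ_0 = 3129/EI
Flexibility coefficient — unit upward force at C: δ_{CC} = L³/(3EI) = 114.3/EI.
With EI = 66000 kN·m²: δ_0 = 0.047405 m and δ_{CC} = 0.001732 m/kN.
Compatibility — the spring shortens by R_C/k under the reaction it provides: δ_0 − R_C·δ_{CC} = R_C/k. With 1/k = 0.000333 m/kN, R_C = δ_0 / (δ_{CC} + 1/k) = 0.047405 / (0.001732 + 0.000333) = 22.95 kN.

R_C = 22.95 kN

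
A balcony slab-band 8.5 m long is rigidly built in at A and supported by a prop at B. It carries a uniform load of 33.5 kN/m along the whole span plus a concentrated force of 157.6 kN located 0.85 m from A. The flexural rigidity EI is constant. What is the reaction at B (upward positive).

Choose R_B as the redundant. The primary structure is the cantilever fixed at A.
Deflection at B on the released cantilever, summing each load's contribution:
  UDL 33.5: wL⁴/(8EI) = 21859/EI
  point load 157.6 at a = 0.85: Pa²(3L − a)/(6EI) = 467.8/EI
  δ_0 = 22327/EI
Tip deflection under a unit load at B: L³/(3EI) = 204.7/EI.
The prop prevents deflection at B: R_B = δ_0/δ_{BB} = 22327/204.7 = 109.1 kN.

R_B = 109.1 kN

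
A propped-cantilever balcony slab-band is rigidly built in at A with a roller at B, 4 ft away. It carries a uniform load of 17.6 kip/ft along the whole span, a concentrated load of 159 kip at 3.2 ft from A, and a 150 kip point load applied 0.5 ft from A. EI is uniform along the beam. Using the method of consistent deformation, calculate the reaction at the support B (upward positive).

Take the reaction at B as the redundant and release it; the primary structure is a cantilever fixed at A.
Free-end deflection of the primary structure under the applied loading (downward +):
  UDL 17.6: wL⁴/(8EI) = 563.2/EI
  point load 159 at a = 3.2: Pa²(3L − a)/(6EI) = 2388/EI
  point load 150 at a = 0.5: Pa²(3L − a)/(6EI) = 71.88/EI
  δ_0 = 3023/EI
Tip deflection under a unit load at B: L³/(3EI) = 21.33/EI.
Compatibility at B: δ_0 − R_B·δ_{BB} = 0, so R_B = 3023/21.33 = 141.7 kip.

R_B = 141.7 kip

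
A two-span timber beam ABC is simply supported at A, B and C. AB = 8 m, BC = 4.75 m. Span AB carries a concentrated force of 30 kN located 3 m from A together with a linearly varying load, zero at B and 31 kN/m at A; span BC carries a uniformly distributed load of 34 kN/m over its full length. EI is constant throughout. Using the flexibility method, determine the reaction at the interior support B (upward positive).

R_B = 177.8 kN

Take M_B as the redundant. Released structure: two simple spans AB and BC with a hinge at B.
Discontinuity in slope at B on the released structure — sum the simple-span end rotations:
  span AB: point load 30 at a = 3: Pab(L + a)/(6LEI) = 103.1/EI
  span AB: triangular load, peak 31: 7w₀L³/(360EI) = 308.6/EI
  span BC: UDL 34: wL³/(24EI) = 151.8/EI
  relative rotation θ_0 = (411.7 + 151.8)/EI = 563.6/EI
A unit hogging moment at B produces rotation L₁/(3EI) + L₂/(3EI) = 4.25/EI.
Compatibility: M_B·(L₁+L₂)/(3EI) = θ_0, giving M_B = 132.6 kN·m (hogging).
Span AB, ΣM about A with M_B applied at B: R_B^{AB}·8 = 420.7 + 132.6, so R_B^{AB} = 69.16 kN and R_A = 154 − 69.16 = 84.84 kN.
Span BC, ΣM about C: R_B^{BC}·4.75 = 383.6 + 132.6, so R_B^{BC} = 108.7 kN and R_C = 161.5 − 108.7 = 52.83 kN.
R_B = 69.16 + 108.7 = 177.8 kN.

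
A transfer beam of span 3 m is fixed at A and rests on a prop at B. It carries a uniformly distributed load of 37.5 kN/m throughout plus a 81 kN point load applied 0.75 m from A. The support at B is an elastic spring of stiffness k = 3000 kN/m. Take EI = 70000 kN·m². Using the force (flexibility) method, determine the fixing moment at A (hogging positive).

M_A = 188.5 kN·m

Take the reaction at B as the redundant and release it; the primary structure is a cantilever fixed at A.
Free-end deflection of the primary structure under the applied loading (downward +):
  UDL 37.5: wL⁴/(8EI) = 379.7/EI
  point load 81 at a = 0.75: Pa²(3L − a)/(6EI) = 62.65/EI
  δ_0 = 442.3/EI
Tip deflection under a unit load at B: L³/(3EI) = 9/EI.
With EI = 70000 kN·m²: δ_0 = 0.006319 m and δ_{BB} = 0.000129 m/kN.
Compatibility — the spring shortens by R_B/k under the reaction it provides: δ_0 − R_B·δ_{BB} = R_B/k. With 1/k = 0.000333 m/kN, R_B = δ_0 / (δ_{BB} + 1/k) = 0.006319 / (0.000129 + 0.000333) = 13.68 kN.
Moment equilibrium about A: M_A = Σ(load moments about A) − R_B·L = 229.5 − 13.68×3 = 188.5 kN·m.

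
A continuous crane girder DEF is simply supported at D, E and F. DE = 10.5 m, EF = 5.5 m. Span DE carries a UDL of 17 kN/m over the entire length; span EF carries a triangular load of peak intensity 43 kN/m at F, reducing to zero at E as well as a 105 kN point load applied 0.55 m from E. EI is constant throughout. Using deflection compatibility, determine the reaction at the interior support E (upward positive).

Release continuity at E by inserting a hinge; the redundant is the internal moment M_E. The primary structure is two simply-supported spans DE and EF.
Discontinuity in slope at E on the released structure — sum the simple-span end rotations:
  span DE: UDL 17: wL³/(24EI) = 820/EI
  span EF: triangular load, peak 43: 7w₀L³/(360EI) = 139.1/EI
  span EF: point load 105 at a = 0.55: Pab(L + b)/(6LEI) = 90.52/EI
  relative rotation θ_0 = (820 + 229.6)/EI = 1050/EI
A unit hogging moment at E produces rotation L₁/(3EI) + L₂/(3EI) = 5.333/EI.
Compatibility: M_E·(L₁+L₂)/(3EI) = θ_0, giving M_E = 196.8 kN·m (hogging).
Span DE, ΣM about D with M_E applied at E: R_E^{DE}·10.5 = 937.1 + 196.8, so R_E^{DE} = 108 kN and R_D = 178.5 − 108 = 70.51 kN.
Span EF, ΣM about F: R_E^{EF}·5.5 = 736.5 + 196.8, so R_E^{EF} = 169.7 kN and R_F = 223.2 − 169.7 = 53.55 kN.
R_E = 108 + 169.7 = 277.7 kN.

R_E = 277.7 kN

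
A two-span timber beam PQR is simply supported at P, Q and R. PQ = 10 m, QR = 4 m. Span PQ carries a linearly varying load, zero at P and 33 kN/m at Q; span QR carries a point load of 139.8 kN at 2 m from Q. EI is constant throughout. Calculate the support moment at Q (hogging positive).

Release continuity at Q by inserting a hinge; the redundant is the internal moment M_Q. The primary structure is two simply-supported spans PQ and QR.
Rotations at Q on the released spans (each span's end-slope, ×1/EI):
  span PQ: triangular load, peak 33: w₀L³/(45EI) = 733.3/EI
  span QR: point load 139.8 at a = 2: Pab(L + b)/(6LEI) = 139.8/EI
  relative rotation θ_0 = (733.3 + 139.8)/EI = 873.1/EI
A unit hogging moment at Q produces rotation L₁/(3EI) + L₂/(3EI) = 4.667/EI.
Compatibility: M_Q·(L₁+L₂)/(3EI) = θ_0, giving M_Q = 187.1 kN·m (hogging).

M_Q = 187.1 kN·m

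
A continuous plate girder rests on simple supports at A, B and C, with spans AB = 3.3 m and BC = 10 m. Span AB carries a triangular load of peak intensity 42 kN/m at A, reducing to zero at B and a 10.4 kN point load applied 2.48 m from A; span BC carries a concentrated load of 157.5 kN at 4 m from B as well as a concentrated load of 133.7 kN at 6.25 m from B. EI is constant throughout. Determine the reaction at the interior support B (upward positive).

Take M_B as the redundant. Released structure: two simple spans AB and BC with a hinge at B.
End slopes at the hinge B, treating each span as simply supported:
  span AB: triangular load, peak 42: 7w₀L³/(360EI) = 29.35/EI
  span AB: point load 10.4 at a = 2.48: Pab(L + a)/(6LEI) = 6.174/EI
  span BC: point load 157.5 at a = 4: Pab(L + b)/(6LEI) = 1008/EI
  span BC: point load 133.7 at a = 6.25: Pab(L + b)/(6LEI) = 718.1/EI
  relative rotation θ_0 = (35.52 + 1726)/EI = 1762/EI
A unit hogging moment at B produces rotation L₁/(3EI) + L₂/(3EI) = 4.433/EI.
Compatibility: M_B·(L₁+L₂)/(3EI) = θ_0, giving M_B = 397.4 kN·m (hogging).
Span AB, ΣM about A with M_B applied at B: R_B^{AB}·3.3 = 102 + 397.4, so R_B^{AB} = 151.3 kN and R_A = 79.7 − 151.3 = -71.63 kN.
Span BC, ΣM about C: R_B^{BC}·10 = 1446 + 397.4, so R_B^{BC} = 184.4 kN and R_C = 291.2 − 184.4 = 106.8 kN.
R_B = 151.3 + 184.4 = 335.7 kN.

R_B = 335.7 kN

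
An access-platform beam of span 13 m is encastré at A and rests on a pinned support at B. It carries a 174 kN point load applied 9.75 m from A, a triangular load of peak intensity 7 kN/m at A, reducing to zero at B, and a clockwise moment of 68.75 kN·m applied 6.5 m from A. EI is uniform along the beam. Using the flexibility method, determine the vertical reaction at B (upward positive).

R_B = 125.2 kN

Release the roller at B. Primary structure: cantilever fixed at A.
Downward deflection at the released point B due to the loads:
  point load 174 at a = 9.75: Pa²(3L − a)/(6EI) = 80637/EI
  triangular load, peak 7 at the fixed end: w₀L⁴/(30EI) = 6664/EI
  clockwise couple 68.75 at a = 6.5: M₀a(2L − a)/(2EI) = 4357/EI
  δ_0 = 91658/EI
Tip deflection under a unit load at B: L³/(3EI) = 732.3/EI.
The prop prevents deflection at B: R_B = δ_0/δ_{BB} = 91658/732.3 = 125.2 kN.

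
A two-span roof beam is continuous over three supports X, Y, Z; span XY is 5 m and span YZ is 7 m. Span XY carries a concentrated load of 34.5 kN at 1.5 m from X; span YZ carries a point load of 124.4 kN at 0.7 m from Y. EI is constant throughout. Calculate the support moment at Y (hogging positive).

Release continuity at Y by inserting a hinge; the redundant is the internal moment M_Y. The primary structure is two simply-supported spans XY and YZ.
Discontinuity in slope at Y on the released structure — sum the simple-span end rotations:
  span XY: point load 34.5 at a = 1.5: Pab(L + a)/(6LEI) = 39.24/EI
  span YZ: point load 124.4 at a = 0.7: Pab(L + b)/(6LEI) = 173.7/EI
  relative rotation θ_0 = (39.24 + 173.7)/EI = 213/EI
A unit hogging moment at Y produces rotation L₁/(3EI) + L₂/(3EI) = 4/EI.
Slope continuity at Y: θ_0 = M_Y·4/EI, so M_Y = 213/4 = 53.24 kN·m (hogging).

M_Y = 53.24 kN·m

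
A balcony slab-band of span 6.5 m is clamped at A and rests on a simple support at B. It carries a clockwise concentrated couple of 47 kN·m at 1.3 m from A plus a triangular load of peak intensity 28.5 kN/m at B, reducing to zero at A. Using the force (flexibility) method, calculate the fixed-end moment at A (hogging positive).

Choose R_B as the redundant. The primary structure is the cantilever fixed at A.
Free-end deflection of the primary structure under the applied loading (downward +):
  clockwise couple 47 at a = 1.3: M₀a(2L − a)/(2EI) = 357.4/EI
  triangular load, peak 28.5 at the free end: 11w₀L⁴/(120EI) = 4663/EI
  δ_0 = 5021/EI
Flexibility coefficient — unit upward force at B: δ_{BB} = L³/(3EI) = 91.54/EI.
Compatibility at B: δ_0 − R_B·δ_{BB} = 0, so R_B = 5021/91.54 = 54.85 kN.
Moment equilibrium about A: M_A = Σ(load moments about A) − R_B·L = 448.4 − 54.85×6.5 = 91.86 kN·m.

M_A = 91.86 kN·m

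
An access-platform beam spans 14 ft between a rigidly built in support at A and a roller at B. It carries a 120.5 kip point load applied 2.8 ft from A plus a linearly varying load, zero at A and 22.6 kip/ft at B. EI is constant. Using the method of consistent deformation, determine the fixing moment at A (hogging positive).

M_A = 501.3 kip·ft

Choose R_B as the redundant. The primary structure is the cantilever fixed at A.
Deflection at B on the released cantilever, summing each load's contribution:
  point load 120.5 at a = 2.8: Pa²(3L − a)/(6EI) = 6172/EI
  triangular load, peak 22.6 at the free end: 11w₀L⁴/(120EI) = 79585/EI
  δ_0 = 85757/EI
Flexibility coefficient — unit upward force at B: δ_{BB} = L³/(3EI) = 914.7/EI.
The prop prevents deflection at B: R_B = δ_0/δ_{BB} = 85757/914.7 = 93.76 kip.
Moment equilibrium about A: M_A = Σ(load moments about A) − R_B·L = 1814 − 93.76×14 = 501.3 kip·ft.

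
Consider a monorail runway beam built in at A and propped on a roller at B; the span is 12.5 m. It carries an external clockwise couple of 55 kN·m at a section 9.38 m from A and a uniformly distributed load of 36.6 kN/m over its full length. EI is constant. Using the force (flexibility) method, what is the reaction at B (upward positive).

Choose R_B as the redundant. The primary structure is the cantilever fixed at A.
Downward deflection at the released point B due to the loads:
  clockwise couple 55 at a = 9.38: M₀a(2L − a)/(2EI) = 4029/EI
  UDL 36.6: wL⁴/(8EI) = 111694/EI
  δ_0 = 115724/EI
Tip deflection under a unit load at B: L³/(3EI) = 651/EI.
The prop prevents deflection at B: R_B = δ_0/δ_{BB} = 115724/651 = 177.8 kN.

R_B = 177.8 kN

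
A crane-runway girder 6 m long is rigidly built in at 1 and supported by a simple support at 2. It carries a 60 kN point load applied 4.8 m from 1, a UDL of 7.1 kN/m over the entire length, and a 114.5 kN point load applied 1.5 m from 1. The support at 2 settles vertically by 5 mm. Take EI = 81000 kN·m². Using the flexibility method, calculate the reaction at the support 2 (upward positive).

R_2 = 62.43 kN

Take the reaction at 2 as the redundant and release it; the primary structure is a cantilever fixed at 1.
Deflection at 2 on the released cantilever, summing each load's contribution:
  point load 60 at a = 4.8: Pa²(3L − a)/(6EI) = 3041/EI
  UDL 7.1: wL⁴/(8EI) = 1150/EI
  point load 114.5 at a = 1.5: Pa²(3L − a)/(6EI) = 708.5/EI
  δ_0 = 4900/EI
Flexibility coefficient — unit upward force at 2: δ_{22} = L³/(3EI) = 72/EI.
With EI = 81000 kN·m²: δ_0 = 0.060493 m and δ_{22} = 0.000889 m/kN.
Compatibility — the beam at 2 must follow the support down by 0.005 m: δ_0 − R_2·δ_{22} = 0.005, so R_2 = (0.060493 − 0.005)/0.000889 = 62.43 kN.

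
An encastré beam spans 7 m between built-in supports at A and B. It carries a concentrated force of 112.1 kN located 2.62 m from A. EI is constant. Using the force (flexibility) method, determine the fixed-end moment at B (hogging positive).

M_B = 68.78 kN·m

Take the two fixed-end moments M_A, M_B as redundants; the released structure is the simple span AB.
On the primary (simply-supported) span, the end slopes from the loading are:
  at A: point load 112.1 at a = 2.62: Pab(L + b)/(6LEI) = 348.6/EI
  at B: point load 112.1 at a = 2.62: Pab(L + a)/(6LEI) = 294.7/EI
  θ_A0 = 348.6/EI,  θ_B0 = 294.7/EI
Flexibility coefficients: a unit moment at one end gives L/(3EI) there and L/(6EI) at the far end, so f₁₁ = f₂₂ = 2.333/EI and f₁₂ = f₂₁ = 1.167/EI.
Compatibility — zero rotation at each built-in end:
  2.333 M_A + 1.167 M_B = 348.6
  1.167 M_A + 2.333 M_B = 294.7
Solving the pair gives M_A = 115 kN·m and M_B = 68.78 kN·m (hogging).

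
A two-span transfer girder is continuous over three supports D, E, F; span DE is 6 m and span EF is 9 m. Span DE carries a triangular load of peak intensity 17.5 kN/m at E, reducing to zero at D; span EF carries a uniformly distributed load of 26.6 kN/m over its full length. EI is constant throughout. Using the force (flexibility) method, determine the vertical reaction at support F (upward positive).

Release continuity at E by inserting a hinge; the redundant is the internal moment M_E. The primary structure is two simply-supported spans DE and EF.
End slopes at the hinge E, treating each span as simply supported:
  span DE: triangular load, peak 17.5: w₀L³/(45EI) = 84/EI
  span EF: UDL 26.6: wL³/(24EI) = 808/EI
  relative rotation θ_0 = (84 + 808)/EI = 892/EI
A unit hogging moment at E produces rotation L₁/(3EI) + L₂/(3EI) = 5/EI.
Compatibility: M_E·(L₁+L₂)/(3EI) = θ_0, giving M_E = 178.4 kN·m (hogging).
Span EF, ΣM about F: R_E^{EF}·9 = 1077 + 178.4, so R_E^{EF} = 139.5 kN and R_F = 239.4 − 139.5 = 99.88 kN.

R_F = 99.88 kN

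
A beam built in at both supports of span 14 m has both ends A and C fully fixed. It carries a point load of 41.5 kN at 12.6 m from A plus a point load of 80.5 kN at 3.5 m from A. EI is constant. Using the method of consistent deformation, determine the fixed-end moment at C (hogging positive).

M_C = 99.89 kN·m

Release both end moments; the primary structure is a simply-supported span AC with redundants M_A and M_C.
Simple-span end rotations at A and C under the given loads:
  at A: point load 41.5 at a = 12.6: Pab(L + b)/(6LEI) = 134.2/EI
  at C: point load 41.5 at a = 12.6: Pab(L + a)/(6LEI) = 231.8/EI
  at A: point load 80.5 at a = 3.5: Pab(L + b)/(6LEI) = 862.9/EI
  at C: point load 80.5 at a = 3.5: Pab(L + a)/(6LEI) = 616.3/EI
  θ_A0 = 997.1/EI,  θ_C0 = 848.1/EI
Flexibility coefficients: a unit moment at one end gives L/(3EI) there and L/(6EI) at the far end, so f₁₁ = f₂₂ = 4.667/EI and f₁₂ = f₂₁ = 2.333/EI.
Compatibility — zero rotation at each built-in end:
  4.667 M_A + 2.333 M_C = 997.1
  2.333 M_A + 4.667 M_C = 848.1
Solving the pair gives M_A = 163.7 kN·m and M_C = 99.89 kN·m (hogging).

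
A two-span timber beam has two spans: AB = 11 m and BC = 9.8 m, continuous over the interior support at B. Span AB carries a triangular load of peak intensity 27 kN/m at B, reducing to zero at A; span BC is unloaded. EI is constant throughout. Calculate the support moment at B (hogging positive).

M_B = 115.2 kN·m

Take M_B as the redundant. Released structure: two simple spans AB and BC with a hinge at B.
Discontinuity in slope at B on the released structure — sum the simple-span end rotations:
  span AB: triangular load, peak 27: w₀L³/(45EI) = 798.6/EI
  relative rotation θ_0 = (798.6 + 0)/EI = 798.6/EI
A unit hogging moment at B produces rotation L₁/(3EI) + L₂/(3EI) = 6.933/EI.
Slope continuity at B: θ_0 = M_B·6.933/EI, so M_B = 798.6/6.933 = 115.2 kN·m (hogging).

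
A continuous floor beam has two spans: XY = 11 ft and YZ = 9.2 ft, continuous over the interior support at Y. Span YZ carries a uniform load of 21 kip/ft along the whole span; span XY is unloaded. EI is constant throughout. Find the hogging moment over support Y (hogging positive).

M_Y = 101.2 kip·ft

Release continuity at Y by inserting a hinge; the redundant is the internal moment M_Y. The primary structure is two simply-supported spans XY and YZ.
Discontinuity in slope at Y on the released structure — sum the simple-span end rotations:
  span YZ: UDL 21: wL³/(24EI) = 681.4/EI
  relative rotation θ_0 = (0 + 681.4)/EI = 681.4/EI
A unit hogging moment at Y produces rotation L₁/(3EI) + L₂/(3EI) = 6.733/EI.
Slope continuity at Y: θ_0 = M_Y·6.733/EI, so M_Y = 681.4/6.733 = 101.2 kip·ft (hogging).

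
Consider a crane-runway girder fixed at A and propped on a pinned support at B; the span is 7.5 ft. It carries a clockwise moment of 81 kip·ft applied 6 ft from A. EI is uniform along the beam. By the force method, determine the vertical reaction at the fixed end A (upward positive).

R_A = -15.55 kip

Remove the prop at B; the released (primary) structure is a cantilever built in at A.
Downward deflection at the released point B due to the loads:
  clockwise couple 81 at a = 6: M₀a(2L − a)/(2EI) = 2187/EI
Tip deflection under a unit load at B: L³/(3EI) = 140.6/EI.
The prop prevents deflection at B: R_B = δ_0/δ_{BB} = 2187/140.6 = 15.55 kip.
Vertical equilibrium: R_A = ΣP − R_B = 0 − 15.55 = -15.55 kip.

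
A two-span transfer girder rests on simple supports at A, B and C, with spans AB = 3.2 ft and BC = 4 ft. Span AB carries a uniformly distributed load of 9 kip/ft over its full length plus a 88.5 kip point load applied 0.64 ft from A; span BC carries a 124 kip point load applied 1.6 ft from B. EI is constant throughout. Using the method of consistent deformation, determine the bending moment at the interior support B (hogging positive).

M_B = 70.11 kip·ft

Release continuity at B by inserting a hinge; the redundant is the internal moment M_B. The primary structure is two simply-supported spans AB and BC.
Rotations at B on the released spans (each span's end-slope, ×1/EI):
  span AB: UDL 9: wL³/(24EI) = 12.29/EI
  span AB: point load 88.5 at a = 0.64: Pab(L + a)/(6LEI) = 29/EI
  span BC: point load 124 at a = 1.6: Pab(L + b)/(6LEI) = 127/EI
  relative rotation θ_0 = (41.29 + 127)/EI = 168.3/EI
A unit hogging moment at B produces rotation L₁/(3EI) + L₂/(3EI) = 2.4/EI.
Slope continuity at B: θ_0 = M_B·2.4/EI, so M_B = 168.3/2.4 = 70.11 kip·ft (hogging).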